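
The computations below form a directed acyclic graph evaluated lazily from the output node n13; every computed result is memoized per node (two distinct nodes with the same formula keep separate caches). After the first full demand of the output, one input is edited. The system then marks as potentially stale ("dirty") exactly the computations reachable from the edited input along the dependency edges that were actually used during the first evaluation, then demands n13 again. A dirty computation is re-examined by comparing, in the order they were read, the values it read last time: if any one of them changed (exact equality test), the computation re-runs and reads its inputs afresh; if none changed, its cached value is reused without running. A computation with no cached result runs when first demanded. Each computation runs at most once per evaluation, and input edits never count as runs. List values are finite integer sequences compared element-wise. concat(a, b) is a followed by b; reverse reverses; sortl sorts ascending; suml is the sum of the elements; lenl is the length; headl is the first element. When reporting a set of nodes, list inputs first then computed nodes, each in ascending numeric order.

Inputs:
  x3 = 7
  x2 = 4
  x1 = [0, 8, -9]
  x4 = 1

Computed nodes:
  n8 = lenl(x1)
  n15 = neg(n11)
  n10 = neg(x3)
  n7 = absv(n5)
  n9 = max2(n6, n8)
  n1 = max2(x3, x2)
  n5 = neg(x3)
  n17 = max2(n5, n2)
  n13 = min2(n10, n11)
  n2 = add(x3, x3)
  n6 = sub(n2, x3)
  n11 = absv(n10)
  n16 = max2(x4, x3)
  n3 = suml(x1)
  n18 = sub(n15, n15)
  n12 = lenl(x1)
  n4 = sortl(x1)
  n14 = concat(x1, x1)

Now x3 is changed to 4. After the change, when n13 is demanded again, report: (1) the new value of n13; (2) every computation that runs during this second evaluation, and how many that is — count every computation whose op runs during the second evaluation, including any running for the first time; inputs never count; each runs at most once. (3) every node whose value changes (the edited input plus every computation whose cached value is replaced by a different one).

Demanding n13 again yields -4.
3 computations run: n10, n11, n13.
The nodes whose values change: x3, n10, n11, n13.

First demand of the output computes:
  n10 = neg(7) = -7
  n11 = absv(-7) = 7
  n13 = min2(-7, 7) = -7

After the edit, cleaning proceeds:
  n10: a read changed (x3 7->4) — executes, giving -4.
  n11: a read changed (n10 -7->-4) — executes, giving 4.
  n13: a read changed (n10 -7->-4; n11 7->4) — executes, giving -4.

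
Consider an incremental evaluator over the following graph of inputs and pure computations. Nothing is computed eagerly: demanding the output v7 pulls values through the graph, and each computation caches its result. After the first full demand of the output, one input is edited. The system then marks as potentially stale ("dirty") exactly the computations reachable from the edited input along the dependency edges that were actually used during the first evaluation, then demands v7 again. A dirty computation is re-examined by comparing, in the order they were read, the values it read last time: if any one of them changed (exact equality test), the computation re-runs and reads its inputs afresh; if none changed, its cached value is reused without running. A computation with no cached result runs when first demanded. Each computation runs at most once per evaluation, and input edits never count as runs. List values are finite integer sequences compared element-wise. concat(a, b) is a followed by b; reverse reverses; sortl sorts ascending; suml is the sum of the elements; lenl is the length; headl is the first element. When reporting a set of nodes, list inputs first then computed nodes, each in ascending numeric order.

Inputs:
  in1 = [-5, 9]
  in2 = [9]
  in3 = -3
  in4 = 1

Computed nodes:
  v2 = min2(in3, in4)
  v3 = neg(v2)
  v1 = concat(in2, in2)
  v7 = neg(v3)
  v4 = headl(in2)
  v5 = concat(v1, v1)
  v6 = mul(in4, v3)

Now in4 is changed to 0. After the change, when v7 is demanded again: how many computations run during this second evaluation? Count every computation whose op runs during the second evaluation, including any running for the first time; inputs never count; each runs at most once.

Run set: v2 (1 run).
The important point: v2 recomputes to an identical value, and the output ends up unchanged.

Initial pass — values computed on the first demand:
  v2 = min2(-3, 1) = -3
  v3 = neg(-3) = 3
  v7 = neg(3) = -3

Second demand — change propagation:
  v2: re-runs because in4 1->0; new result -3 (unchanged).
  v3: re-examined; everything it read last time is the same (v2 unchanged) — cache 3 kept, no run.
  v7: re-examined; everything it read last time is the same (v3 unchanged) — cache -3 kept, no run.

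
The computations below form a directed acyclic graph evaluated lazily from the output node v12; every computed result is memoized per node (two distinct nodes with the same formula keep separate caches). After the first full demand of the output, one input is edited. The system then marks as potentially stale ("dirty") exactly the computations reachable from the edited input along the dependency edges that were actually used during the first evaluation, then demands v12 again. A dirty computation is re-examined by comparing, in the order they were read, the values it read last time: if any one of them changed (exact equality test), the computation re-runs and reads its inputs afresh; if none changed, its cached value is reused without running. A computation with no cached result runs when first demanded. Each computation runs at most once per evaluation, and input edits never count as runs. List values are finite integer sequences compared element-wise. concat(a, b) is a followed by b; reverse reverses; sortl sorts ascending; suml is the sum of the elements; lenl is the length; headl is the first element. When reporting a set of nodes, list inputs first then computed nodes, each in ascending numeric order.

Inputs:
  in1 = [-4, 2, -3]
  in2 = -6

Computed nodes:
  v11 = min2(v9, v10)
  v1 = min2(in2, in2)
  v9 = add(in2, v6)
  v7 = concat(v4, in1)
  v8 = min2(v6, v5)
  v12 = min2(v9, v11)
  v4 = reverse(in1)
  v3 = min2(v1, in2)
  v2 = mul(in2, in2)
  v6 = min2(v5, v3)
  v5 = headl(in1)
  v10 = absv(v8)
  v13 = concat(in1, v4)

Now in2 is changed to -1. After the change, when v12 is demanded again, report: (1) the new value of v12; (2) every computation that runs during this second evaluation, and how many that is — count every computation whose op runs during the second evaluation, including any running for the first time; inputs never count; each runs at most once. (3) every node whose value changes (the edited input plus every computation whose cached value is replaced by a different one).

Demanding v12 again yields -5.
8 computations run: v1, v3, v6, v8, v9, v10, v11, v12.
The nodes whose values change: in2, v1, v3, v6, v8, v9, v10, v11, v12.

First demand of the output computes:
  v1 = min2(-6, -6) = -6
  v3 = min2(-6, -6) = -6
  v5 = headl([-4, 2, -3]) = -4
  v6 = min2(-4, -6) = -6
  v8 = min2(-6, -4) = -6
  v9 = add(-6, -6) = -12
  v10 = absv(-6) = 6
  v11 = min2(-12, 6) = -12
  v12 = min2(-12, -12) = -12

After the edit, cleaning proceeds:
  v1: a read changed (in2 -6->-1; in2 -6->-1) — executes, giving -1.
  v3: a read changed (v1 -6->-1; in2 -6->-1) — executes, giving -1.
  v6: a read changed (v3 -6->-1) — executes, giving -4.
  v8: a read changed (v6 -6->-4) — executes, giving -4.
  v9: a read changed (in2 -6->-1; v6 -6->-4) — executes, giving -5.
  v10: a read changed (v8 -6->-4) — executes, giving 4.
  v11: a read changed (v9 -12->-5; v10 6->4) — executes, giving -5.
  v12: a read changed (v9 -12->-5; v11 -12->-5) — executes, giving -5.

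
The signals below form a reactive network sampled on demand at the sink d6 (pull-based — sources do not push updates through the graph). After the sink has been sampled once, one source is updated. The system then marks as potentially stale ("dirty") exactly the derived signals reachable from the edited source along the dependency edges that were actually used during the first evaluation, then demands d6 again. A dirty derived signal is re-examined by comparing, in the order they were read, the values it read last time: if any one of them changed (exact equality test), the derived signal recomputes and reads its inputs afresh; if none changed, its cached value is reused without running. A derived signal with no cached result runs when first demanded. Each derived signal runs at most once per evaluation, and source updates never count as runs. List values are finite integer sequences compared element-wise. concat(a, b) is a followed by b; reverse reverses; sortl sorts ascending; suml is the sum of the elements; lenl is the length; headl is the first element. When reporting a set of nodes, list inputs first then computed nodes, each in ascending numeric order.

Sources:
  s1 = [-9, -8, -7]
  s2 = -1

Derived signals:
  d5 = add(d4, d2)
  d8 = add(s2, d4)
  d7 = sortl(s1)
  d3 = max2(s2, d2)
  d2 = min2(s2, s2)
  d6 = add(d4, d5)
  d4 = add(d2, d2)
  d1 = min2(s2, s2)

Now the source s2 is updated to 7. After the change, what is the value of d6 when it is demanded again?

d6 now evaluates to 35.

Initial pass — values computed on the first demand:
  d2 = min2(-1, -1) = -1
  d4 = add(-1, -1) = -2
  d5 = add(-2, -1) = -3
  d6 = add(-2, -3) = -5

Second demand — change propagation:
  d2: re-runs because s2 -1->7; s2 -1->7; new result 7.
  d4: re-runs because d2 -1->7; d2 -1->7; new result 14.
  d5: re-runs because d4 -2->14; d2 -1->7; new result 21.
  d6: re-runs because d4 -2->14; d5 -3->21; new result 35.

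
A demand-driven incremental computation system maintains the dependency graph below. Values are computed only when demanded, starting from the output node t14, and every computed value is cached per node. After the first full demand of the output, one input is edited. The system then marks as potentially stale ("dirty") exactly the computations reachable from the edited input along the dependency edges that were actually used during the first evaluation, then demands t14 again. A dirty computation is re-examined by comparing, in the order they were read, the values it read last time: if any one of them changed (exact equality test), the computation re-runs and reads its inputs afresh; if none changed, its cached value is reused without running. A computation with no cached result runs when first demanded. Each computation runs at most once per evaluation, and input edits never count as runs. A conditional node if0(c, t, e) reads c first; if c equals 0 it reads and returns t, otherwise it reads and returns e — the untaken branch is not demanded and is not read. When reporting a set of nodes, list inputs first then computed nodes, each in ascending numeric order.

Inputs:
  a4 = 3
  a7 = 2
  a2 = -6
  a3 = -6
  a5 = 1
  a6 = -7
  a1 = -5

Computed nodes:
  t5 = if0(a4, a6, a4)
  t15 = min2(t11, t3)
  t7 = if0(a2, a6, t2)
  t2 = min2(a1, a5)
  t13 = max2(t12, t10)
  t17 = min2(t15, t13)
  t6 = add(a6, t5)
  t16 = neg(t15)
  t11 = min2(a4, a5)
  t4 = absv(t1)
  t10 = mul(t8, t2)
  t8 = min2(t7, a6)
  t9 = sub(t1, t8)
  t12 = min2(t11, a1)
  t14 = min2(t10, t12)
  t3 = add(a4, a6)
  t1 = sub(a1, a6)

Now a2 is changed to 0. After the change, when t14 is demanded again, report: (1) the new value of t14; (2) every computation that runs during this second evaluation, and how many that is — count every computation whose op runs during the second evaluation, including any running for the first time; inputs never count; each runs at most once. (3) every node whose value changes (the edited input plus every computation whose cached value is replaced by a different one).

New value of t14: -5.
Computations that run: t7, t8 — 2 in total.
Values that change: a2, t7.
Key observation: the change is absorbed at t8 — it re-runs but produces the same value, and the output's value is unchanged.

First evaluation (everything demanded from the output):
  t2 = min2(-5, 1) = -5
  t7 = if0(a2=-6 -> else branch t2) = -5
  t8 = min2(-5, -7) = -7
  t10 = mul(-7, -5) = 35
  t11 = min2(3, 1) = 1
  t12 = min2(1, -5) = -5
  t14 = min2(35, -5) = -5

Propagation after the edit:
  t7: runs — a2 -6->0; result -7.
  t8: runs — t7 -5->-7; result -7 (same value as before).
  t10: checked — values it read are unchanged (t8 unchanged, t2 unchanged); reused cached 35 without running.
  t14: checked — values it read are unchanged (t10 unchanged, t12 unchanged); reused cached -5 without running.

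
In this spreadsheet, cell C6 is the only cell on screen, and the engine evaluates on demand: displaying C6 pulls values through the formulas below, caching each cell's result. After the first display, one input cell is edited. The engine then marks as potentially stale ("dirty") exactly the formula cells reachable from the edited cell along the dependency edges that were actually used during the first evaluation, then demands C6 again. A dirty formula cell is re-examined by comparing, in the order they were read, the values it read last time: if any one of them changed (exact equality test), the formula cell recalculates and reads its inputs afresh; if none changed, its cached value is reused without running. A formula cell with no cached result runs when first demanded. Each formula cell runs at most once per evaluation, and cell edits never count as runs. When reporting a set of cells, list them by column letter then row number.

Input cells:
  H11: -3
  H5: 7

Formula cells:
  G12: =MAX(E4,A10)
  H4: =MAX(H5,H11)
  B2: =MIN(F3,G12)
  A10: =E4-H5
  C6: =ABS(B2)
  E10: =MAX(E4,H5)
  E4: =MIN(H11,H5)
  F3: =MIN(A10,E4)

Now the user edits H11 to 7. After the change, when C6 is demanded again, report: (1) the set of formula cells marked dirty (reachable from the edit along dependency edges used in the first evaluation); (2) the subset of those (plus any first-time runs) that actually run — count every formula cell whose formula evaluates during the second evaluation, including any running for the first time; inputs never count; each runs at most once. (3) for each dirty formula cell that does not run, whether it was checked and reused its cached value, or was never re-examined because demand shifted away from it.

Dirty set: A10, B2, C6, E4, F3, G12.
Run set: A10, B2, C6, E4, F3, G12 (6 run).
All dirty formula cells ended up running.

Initial pass — values computed on the first demand:
  E4 = MIN(-3, 7) = -3
  A10 = -3 - 7 = -10
  F3 = MIN(-10, -3) = -10
  G12 = MAX(-3, -10) = -3
  B2 = MIN(-10, -3) = -10
  C6 = ABS(-10) = 10

Second demand — change propagation:
  E4: re-runs because H11 -3->7; new result 7.
  A10: re-runs because E4 -3->7; new result 0.
  F3: re-runs because A10 -10->0; E4 -3->7; new result 0.
  G12: re-runs because E4 -3->7; A10 -10->0; new result 7.
  B2: re-runs because F3 -10->0; G12 -3->7; new result 0.
  C6: re-runs because B2 -10->0; new result 0.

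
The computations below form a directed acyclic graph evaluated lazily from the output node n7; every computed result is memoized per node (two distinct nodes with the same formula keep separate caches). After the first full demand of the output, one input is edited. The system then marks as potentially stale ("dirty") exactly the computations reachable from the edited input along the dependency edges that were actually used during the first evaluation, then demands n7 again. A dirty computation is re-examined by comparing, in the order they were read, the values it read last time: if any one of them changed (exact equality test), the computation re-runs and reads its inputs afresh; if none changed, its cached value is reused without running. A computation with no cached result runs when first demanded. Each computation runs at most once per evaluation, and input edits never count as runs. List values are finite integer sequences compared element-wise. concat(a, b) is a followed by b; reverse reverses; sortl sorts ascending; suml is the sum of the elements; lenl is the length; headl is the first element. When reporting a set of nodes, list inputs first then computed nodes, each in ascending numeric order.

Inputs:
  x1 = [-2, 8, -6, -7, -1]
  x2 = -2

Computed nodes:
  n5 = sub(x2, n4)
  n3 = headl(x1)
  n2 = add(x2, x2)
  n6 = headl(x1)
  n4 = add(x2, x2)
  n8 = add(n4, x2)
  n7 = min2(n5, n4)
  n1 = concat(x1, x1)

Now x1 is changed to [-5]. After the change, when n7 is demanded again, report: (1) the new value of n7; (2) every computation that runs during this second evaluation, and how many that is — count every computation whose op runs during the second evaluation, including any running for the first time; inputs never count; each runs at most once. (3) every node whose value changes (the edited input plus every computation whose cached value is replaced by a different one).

Demanding n7 again yields -4.
0 computations run: none.
The nodes whose values change: x1.
Note the shortcut — x1 feeds only undemanded nodes, so no recomputation happens.

First demand of the output computes:
  n4 = add(-2, -2) = -4
  n5 = sub(-2, -4) = 2
  n7 = min2(2, -4) = -4

After the edit, cleaning proceeds:
  x1 only reaches undemanded nodes; the second demand re-runs nothing.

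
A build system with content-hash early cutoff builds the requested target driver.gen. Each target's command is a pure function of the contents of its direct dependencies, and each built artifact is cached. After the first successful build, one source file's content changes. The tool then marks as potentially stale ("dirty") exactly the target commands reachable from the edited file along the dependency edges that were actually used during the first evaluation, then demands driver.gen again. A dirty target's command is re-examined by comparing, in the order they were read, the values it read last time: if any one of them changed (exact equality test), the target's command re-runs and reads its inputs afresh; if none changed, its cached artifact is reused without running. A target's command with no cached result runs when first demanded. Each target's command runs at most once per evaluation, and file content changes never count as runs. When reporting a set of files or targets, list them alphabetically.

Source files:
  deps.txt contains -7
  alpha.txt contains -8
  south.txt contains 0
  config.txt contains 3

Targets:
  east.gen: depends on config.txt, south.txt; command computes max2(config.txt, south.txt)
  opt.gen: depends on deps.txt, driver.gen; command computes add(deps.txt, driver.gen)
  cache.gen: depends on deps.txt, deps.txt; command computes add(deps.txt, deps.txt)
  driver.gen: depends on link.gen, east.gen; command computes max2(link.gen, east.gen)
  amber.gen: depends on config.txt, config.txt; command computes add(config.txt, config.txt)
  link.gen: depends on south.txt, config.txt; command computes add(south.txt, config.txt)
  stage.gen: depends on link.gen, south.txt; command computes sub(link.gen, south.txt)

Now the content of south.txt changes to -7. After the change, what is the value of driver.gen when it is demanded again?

First evaluation (everything demanded from the output):
  east.gen = max2(3, 0) = 3
  link.gen = add(0, 3) = 3
  driver.gen = max2(3, 3) = 3

Propagation after the edit:
  east.gen: runs — south.txt 0->-7; result 3 (same value as before).
  link.gen: runs — south.txt 0->-7; result -4.
  driver.gen: runs — link.gen 3->-4; result 3 (same value as before).

New value of driver.gen: 3.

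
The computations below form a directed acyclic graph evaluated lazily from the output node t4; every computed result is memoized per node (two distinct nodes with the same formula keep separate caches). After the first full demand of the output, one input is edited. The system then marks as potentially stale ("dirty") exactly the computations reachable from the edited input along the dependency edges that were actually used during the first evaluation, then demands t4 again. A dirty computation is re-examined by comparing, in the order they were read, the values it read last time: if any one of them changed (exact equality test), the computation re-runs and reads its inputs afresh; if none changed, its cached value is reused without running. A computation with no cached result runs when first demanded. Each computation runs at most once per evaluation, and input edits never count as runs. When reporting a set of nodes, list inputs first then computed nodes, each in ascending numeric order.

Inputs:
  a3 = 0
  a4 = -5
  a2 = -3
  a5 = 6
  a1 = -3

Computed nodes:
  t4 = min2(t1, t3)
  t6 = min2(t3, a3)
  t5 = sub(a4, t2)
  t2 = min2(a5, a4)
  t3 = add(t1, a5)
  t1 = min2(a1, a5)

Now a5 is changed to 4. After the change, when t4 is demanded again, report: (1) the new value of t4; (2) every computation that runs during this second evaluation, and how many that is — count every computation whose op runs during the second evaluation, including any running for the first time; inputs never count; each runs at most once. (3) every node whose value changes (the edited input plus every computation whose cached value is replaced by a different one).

Demanding t4 again yields -3.
3 computations run: t1, t3, t4.
The nodes whose values change: a5, t3.

First demand of the output computes:
  t1 = min2(-3, 6) = -3
  t3 = add(-3, 6) = 3
  t4 = min2(-3, 3) = -3

After the edit, cleaning proceeds:
  t1: a read changed (a5 6->4) — executes, giving -3 — identical to its old value.
  t3: a read changed (a5 6->4) — executes, giving 1.
  t4: a read changed (t3 3->1) — executes, giving -3 — identical to its old value.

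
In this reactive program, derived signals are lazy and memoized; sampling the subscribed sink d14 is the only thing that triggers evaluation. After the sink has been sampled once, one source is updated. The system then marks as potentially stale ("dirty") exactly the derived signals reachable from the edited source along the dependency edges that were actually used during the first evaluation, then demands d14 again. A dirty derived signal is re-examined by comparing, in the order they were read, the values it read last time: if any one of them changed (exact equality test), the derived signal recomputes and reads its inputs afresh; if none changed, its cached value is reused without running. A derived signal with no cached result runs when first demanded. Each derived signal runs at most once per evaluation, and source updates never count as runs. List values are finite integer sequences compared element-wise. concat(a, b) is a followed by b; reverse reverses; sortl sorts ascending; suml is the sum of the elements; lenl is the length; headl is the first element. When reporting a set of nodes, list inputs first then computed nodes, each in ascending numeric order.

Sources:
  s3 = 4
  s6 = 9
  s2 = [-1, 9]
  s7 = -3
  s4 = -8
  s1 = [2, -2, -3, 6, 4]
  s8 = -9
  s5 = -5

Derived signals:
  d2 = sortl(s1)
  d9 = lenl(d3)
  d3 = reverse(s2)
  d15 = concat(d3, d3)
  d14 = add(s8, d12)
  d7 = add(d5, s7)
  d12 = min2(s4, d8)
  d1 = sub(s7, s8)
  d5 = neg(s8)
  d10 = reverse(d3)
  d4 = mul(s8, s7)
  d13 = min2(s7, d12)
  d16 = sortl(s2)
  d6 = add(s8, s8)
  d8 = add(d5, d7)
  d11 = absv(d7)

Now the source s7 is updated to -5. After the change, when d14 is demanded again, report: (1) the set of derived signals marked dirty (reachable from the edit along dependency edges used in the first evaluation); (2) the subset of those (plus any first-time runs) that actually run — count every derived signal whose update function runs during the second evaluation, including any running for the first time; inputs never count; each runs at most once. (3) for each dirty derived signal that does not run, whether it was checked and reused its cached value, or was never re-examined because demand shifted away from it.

The edit dirties: d7, d8, d12, d14.
3 derived signals run: d7, d8, d12.
Cache hits after checking: d14.
Note the absorption at d12: it re-runs yet its value is the same, leaving the output's value untouched.

First demand of the output computes:
  d5 = neg(-9) = 9
  d7 = add(9, -3) = 6
  d8 = add(9, 6) = 15
  d12 = min2(-8, 15) = -8
  d14 = add(-9, -8) = -17

After the edit, cleaning proceeds:
  d7: a read changed (s7 -3->-5) — executes, giving 4.
  d8: a read changed (d7 6->4) — executes, giving 13.
  d12: a read changed (d8 15->13) — executes, giving -8 — identical to its old value.
  d14: dirty, but its reads are unchanged (s8 unchanged, d12 unchanged); cached -17 stands.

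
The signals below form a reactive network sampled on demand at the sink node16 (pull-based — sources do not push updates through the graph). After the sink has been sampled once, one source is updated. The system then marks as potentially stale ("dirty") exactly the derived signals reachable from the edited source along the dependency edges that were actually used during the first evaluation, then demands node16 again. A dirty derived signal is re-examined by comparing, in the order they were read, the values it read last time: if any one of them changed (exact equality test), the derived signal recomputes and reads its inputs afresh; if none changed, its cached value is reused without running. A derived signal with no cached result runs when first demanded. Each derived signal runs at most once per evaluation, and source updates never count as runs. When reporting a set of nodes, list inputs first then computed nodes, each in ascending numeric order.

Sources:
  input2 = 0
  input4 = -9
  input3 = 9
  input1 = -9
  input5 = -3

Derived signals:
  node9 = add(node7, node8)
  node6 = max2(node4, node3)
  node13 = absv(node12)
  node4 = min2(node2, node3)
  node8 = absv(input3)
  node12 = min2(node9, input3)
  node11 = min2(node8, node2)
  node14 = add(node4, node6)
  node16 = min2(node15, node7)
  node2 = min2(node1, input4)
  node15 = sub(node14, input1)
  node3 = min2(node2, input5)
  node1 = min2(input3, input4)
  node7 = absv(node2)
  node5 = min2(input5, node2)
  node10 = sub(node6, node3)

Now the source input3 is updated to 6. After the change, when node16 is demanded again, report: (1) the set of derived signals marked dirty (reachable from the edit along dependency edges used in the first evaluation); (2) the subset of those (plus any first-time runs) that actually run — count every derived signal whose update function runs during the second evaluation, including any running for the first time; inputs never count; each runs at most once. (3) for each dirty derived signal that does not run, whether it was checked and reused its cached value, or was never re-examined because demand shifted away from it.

Initial pass — values computed on the first demand:
  node1 = min2(9, -9) = -9
  node2 = min2(-9, -9) = -9
  node3 = min2(-9, -3) = -9
  node4 = min2(-9, -9) = -9
  node6 = max2(-9, -9) = -9
  node7 = absv(-9) = 9
  node14 = add(-9, -9) = -18
  node15 = sub(-18, -9) = -9
  node16 = min2(-9, 9) = -9

Second demand — change propagation:
  node1: re-runs because input3 9->6; new result -9 (unchanged).
  node2: re-examined; everything it read last time is the same (node1 unchanged, input4 unchanged) — cache -9 kept, no run.
  node3: re-examined; everything it read last time is the same (node2 unchanged, input5 unchanged) — cache -9 kept, no run.
  node4: re-examined; everything it read last time is the same (node2 unchanged, node3 unchanged) — cache -9 kept, no run.
  node6: re-examined; everything it read last time is the same (node4 unchanged, node3 unchanged) — cache -9 kept, no run.
  node7: re-examined; everything it read last time is the same (node2 unchanged) — cache 9 kept, no run.
  node14: re-examined; everything it read last time is the same (node4 unchanged, node6 unchanged) — cache -18 kept, no run.
  node15: re-examined; everything it read last time is the same (node14 unchanged, input1 unchanged) — cache -9 kept, no run.
  node16: re-examined; everything it read last time is the same (node15 unchanged, node7 unchanged) — cache -9 kept, no run.

The important point: node1 recomputes to an identical value, and the output ends up unchanged.

Dirty set: node1, node2, node3, node4, node6, node7, node14, node15, node16.
Run set: node1 (1 run).
Re-examined without running (cache reused): node2, node3, node4, node6, node7, node14, node15, node16.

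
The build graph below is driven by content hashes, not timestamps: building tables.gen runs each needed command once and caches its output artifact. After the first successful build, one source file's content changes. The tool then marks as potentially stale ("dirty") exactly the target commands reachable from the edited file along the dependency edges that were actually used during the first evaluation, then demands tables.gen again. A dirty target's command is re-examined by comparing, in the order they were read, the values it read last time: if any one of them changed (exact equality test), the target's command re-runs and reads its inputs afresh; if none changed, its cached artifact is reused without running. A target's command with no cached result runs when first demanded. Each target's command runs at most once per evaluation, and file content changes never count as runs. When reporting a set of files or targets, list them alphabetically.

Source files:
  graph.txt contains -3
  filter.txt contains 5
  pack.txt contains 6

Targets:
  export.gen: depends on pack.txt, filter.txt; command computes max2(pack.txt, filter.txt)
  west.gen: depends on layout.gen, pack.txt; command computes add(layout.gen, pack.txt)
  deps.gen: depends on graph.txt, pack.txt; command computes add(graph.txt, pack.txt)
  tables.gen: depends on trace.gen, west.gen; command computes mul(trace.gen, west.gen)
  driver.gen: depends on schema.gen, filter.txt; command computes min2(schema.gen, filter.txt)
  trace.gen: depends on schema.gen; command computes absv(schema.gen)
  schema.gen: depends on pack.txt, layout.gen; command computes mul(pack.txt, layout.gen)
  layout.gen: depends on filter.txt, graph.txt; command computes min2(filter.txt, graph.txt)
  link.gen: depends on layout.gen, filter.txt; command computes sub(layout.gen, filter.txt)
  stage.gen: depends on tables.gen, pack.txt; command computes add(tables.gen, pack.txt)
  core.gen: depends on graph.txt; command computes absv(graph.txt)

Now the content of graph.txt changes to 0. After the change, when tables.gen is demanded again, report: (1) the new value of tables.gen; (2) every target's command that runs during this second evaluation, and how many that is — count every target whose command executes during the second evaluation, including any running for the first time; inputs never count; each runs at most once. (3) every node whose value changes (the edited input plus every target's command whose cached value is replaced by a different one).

tables.gen now evaluates to 0.
Run set: layout.gen, schema.gen, tables.gen, trace.gen, west.gen (5 run).
Changed values: graph.txt, layout.gen, schema.gen, tables.gen, trace.gen, west.gen.

Initial pass — values computed on the first demand:
  layout.gen = min2(5, -3) = -3
  schema.gen = mul(6, -3) = -18
  trace.gen = absv(-18) = 18
  west.gen = add(-3, 6) = 3
  tables.gen = mul(18, 3) = 54

Second demand — change propagation:
  layout.gen: re-runs because graph.txt -3->0; new result 0.
  schema.gen: re-runs because layout.gen -3->0; new result 0.
  trace.gen: re-runs because schema.gen -18->0; new result 0.
  west.gen: re-runs because layout.gen -3->0; new result 6.
  tables.gen: re-runs because trace.gen 18->0; west.gen 3->6; new result 0.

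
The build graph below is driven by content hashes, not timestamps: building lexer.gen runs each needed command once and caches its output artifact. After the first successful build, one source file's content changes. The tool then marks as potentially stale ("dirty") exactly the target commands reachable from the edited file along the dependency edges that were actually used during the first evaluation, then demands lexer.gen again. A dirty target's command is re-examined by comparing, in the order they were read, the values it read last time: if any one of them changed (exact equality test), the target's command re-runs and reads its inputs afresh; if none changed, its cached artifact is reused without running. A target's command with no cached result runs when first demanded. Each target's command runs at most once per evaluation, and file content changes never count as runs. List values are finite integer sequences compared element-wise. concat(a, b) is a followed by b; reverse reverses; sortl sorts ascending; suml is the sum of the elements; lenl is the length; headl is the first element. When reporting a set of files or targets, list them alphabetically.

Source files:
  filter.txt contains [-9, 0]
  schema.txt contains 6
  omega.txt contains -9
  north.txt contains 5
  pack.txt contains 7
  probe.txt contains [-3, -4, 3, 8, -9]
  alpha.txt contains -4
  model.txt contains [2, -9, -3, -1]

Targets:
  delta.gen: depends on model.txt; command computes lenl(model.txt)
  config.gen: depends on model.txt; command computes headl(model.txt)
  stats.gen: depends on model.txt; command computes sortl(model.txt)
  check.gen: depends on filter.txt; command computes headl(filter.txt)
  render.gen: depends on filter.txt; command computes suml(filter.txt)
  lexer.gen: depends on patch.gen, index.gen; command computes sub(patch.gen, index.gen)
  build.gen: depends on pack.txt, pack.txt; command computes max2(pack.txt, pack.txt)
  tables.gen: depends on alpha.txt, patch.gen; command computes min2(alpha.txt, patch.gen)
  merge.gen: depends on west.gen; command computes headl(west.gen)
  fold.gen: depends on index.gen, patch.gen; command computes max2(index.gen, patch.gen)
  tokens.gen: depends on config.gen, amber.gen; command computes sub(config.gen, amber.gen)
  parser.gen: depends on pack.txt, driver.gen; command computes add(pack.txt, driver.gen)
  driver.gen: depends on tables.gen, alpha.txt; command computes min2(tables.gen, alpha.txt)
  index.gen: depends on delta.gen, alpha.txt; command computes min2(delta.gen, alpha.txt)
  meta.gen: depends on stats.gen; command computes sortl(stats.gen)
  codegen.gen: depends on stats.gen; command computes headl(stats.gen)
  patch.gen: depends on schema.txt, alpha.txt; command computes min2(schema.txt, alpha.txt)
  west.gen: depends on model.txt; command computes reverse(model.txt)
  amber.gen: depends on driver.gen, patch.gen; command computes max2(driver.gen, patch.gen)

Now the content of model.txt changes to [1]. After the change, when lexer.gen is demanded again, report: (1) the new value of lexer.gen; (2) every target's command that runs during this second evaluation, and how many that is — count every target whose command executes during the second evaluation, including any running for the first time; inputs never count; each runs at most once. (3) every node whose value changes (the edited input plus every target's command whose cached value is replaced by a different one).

Initial pass — values computed on the first demand:
  delta.gen = lenl([2, -9, -3, -1]) = 4
  index.gen = min2(4, -4) = -4
  patch.gen = min2(6, -4) = -4
  lexer.gen = sub(-4, -4) = 0

Second demand — change propagation:
  delta.gen: re-runs because model.txt [2, -9, -3, -1]->[1]; new result 1.
  index.gen: re-runs because delta.gen 4->1; new result -4 (unchanged).
  lexer.gen: re-examined; everything it read last time is the same (patch.gen unchanged, index.gen unchanged) — cache 0 kept, no run.

The important point: index.gen recomputes to an identical value, and the output ends up unchanged.

lexer.gen now evaluates to 0.
Run set: delta.gen, index.gen (2 run).
Changed values: delta.gen, model.txt.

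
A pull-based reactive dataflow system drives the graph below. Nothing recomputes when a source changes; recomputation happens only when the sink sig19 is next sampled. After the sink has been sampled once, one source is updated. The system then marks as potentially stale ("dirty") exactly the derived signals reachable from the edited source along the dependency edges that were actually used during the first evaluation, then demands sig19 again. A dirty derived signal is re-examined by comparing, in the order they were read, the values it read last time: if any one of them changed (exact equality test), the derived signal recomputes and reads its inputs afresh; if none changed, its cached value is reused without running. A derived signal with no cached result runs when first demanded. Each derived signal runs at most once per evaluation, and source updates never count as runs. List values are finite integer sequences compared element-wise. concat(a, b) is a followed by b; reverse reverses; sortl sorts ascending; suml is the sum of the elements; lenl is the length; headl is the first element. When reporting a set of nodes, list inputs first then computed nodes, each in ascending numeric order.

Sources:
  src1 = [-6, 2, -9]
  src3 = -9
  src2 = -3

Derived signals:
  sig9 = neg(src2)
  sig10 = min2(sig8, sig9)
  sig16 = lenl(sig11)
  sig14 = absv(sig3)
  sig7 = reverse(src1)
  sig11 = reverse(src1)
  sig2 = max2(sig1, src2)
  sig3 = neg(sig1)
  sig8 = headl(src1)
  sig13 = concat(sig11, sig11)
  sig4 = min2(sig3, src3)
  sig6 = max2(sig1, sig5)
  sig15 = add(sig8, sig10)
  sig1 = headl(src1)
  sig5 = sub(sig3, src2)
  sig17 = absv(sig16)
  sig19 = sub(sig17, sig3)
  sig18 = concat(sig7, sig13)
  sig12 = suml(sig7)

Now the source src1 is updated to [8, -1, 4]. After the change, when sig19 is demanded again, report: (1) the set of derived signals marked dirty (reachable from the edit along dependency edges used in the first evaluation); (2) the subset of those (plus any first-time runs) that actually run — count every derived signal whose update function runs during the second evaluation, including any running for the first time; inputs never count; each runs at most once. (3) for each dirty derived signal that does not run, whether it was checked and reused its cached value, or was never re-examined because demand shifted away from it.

First evaluation (everything demanded from the output):
  sig1 = headl([-6, 2, -9]) = -6
  sig3 = neg(-6) = 6
  sig11 = reverse([-6, 2, -9]) = [-9, 2, -6]
  sig16 = lenl([-9, 2, -6]) = 3
  sig17 = absv(3) = 3
  sig19 = sub(3, 6) = -3

Propagation after the edit:
  sig1: runs — src1 [-6, 2, -9]->[8, -1, 4]; result 8.
  sig3: runs — sig1 -6->8; result -8.
  sig11: runs — src1 [-6, 2, -9]->[8, -1, 4]; result [4, -1, 8].
  sig16: runs — sig11 [-9, 2, -6]->[4, -1, 8]; result 3 (same value as before).
  sig17: checked — values it read are unchanged (sig16 unchanged); reused cached 3 without running.
  sig19: runs — sig3 6->-8; result 11.

Key observation: the cutoff stops propagation at sig17 — its inputs' values are unchanged, so it reuses its cache.

Marked dirty: sig1, sig3, sig11, sig16, sig17, sig19.
Derived signals that run: sig1, sig3, sig11, sig16, sig19 — 5 in total.
Checked but reused from cache: sig17.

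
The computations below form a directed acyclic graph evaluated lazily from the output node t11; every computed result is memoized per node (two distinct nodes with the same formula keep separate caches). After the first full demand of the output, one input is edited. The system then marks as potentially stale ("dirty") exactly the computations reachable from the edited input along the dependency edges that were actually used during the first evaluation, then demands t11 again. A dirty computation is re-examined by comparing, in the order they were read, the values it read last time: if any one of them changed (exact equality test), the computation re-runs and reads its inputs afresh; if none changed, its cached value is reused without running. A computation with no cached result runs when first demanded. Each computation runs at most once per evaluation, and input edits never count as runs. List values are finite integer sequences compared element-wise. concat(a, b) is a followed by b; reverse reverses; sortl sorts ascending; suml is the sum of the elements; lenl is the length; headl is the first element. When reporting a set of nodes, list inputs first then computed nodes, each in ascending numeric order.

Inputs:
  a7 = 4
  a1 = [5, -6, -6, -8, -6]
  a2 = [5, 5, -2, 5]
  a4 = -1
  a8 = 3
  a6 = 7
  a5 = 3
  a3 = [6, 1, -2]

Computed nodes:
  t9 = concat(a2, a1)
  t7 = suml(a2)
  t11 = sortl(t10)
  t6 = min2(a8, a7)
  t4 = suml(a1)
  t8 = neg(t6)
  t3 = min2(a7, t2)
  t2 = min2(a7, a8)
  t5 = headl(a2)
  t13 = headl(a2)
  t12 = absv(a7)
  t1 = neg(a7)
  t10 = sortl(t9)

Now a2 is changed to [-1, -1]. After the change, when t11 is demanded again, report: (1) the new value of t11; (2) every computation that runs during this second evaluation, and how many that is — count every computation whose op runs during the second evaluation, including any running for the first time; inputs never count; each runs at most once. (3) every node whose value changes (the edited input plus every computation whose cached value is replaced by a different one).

First demand of the output computes:
  t9 = concat([5, 5, -2, 5], [5, -6, -6, -8, -6]) = [5, 5, -2, 5, 5, -6, -6, -8, -6]
  t10 = sortl([5, 5, -2, 5, 5, -6, -6, -8, -6]) = [-8, -6, -6, -6, -2, 5, 5, 5, 5]
  t11 = sortl([-8, -6, -6, -6, -2, 5, 5, 5, 5]) = [-8, -6, -6, -6, -2, 5, 5, 5, 5]

After the edit, cleaning proceeds:
  t9: a read changed (a2 [5, 5, -2, 5]->[-1, -1]) — executes, giving [-1, -1, 5, -6, -6, -8, -6].
  t10: a read changed (t9 [5, 5, -2, 5, 5, -6, -6, -8, -6]->[-1, -1, 5, -6, -6, -8, -6]) — executes, giving [-8, -6, -6, -6, -1, -1, 5].
  t11: a read changed (t10 [-8, -6, -6, -6, -2, 5, 5, 5, 5]->[-8, -6, -6, -6, -1, -1, 5]) — executes, giving [-8, -6, -6, -6, -1, -1, 5].

Demanding t11 again yields [-8, -6, -6, -6, -1, -1, 5].
3 computations run: t9, t10, t11.
The nodes whose values change: a2, t9, t10, t11.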